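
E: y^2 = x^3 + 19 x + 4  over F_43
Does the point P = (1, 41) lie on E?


Check whether y^2 = x^3 + 19 x + 4 (mod 43) for (x, y) = (1, 41).
LHS: y^2 = 41^2 mod 43 = 4
RHS: x^3 + 19 x + 4 = 1^3 + 19*1 + 4 mod 43 = 24
LHS != RHS

No, not on the curve


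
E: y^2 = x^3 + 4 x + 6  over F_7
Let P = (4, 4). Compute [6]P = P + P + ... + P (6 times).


k = 6 = 110_2 (binary, LSB first: 011)
Double-and-add from P = (4, 4):
  bit 0 = 0: acc unchanged = O
  bit 1 = 1: acc = O + (1, 5) = (1, 5)
  bit 2 = 1: acc = (1, 5) + (5, 2) = (2, 1)

6P = (2, 1)


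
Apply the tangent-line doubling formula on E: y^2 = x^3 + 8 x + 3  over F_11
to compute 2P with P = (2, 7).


Doubling: s = (3 x1^2 + a) / (2 y1)
s = (3*2^2 + 8) / (2*7) mod 11 = 3
x3 = s^2 - 2 x1 mod 11 = 3^2 - 2*2 = 5
y3 = s (x1 - x3) - y1 mod 11 = 3 * (2 - 5) - 7 = 6

2P = (5, 6)


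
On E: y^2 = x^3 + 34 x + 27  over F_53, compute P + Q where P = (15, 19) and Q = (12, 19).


P != Q, so use the chord formula.
s = (y2 - y1) / (x2 - x1) = (0) / (50) mod 53 = 0
x3 = s^2 - x1 - x2 mod 53 = 0^2 - 15 - 12 = 26
y3 = s (x1 - x3) - y1 mod 53 = 0 * (15 - 26) - 19 = 34

P + Q = (26, 34)


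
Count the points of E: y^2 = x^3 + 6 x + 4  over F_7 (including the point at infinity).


For each x in F_7, count y with y^2 = x^3 + 6 x + 4 mod 7:
  x = 0: RHS = 4, y in [2, 5]  -> 2 point(s)
  x = 1: RHS = 4, y in [2, 5]  -> 2 point(s)
  x = 3: RHS = 0, y in [0]  -> 1 point(s)
  x = 4: RHS = 1, y in [1, 6]  -> 2 point(s)
  x = 6: RHS = 4, y in [2, 5]  -> 2 point(s)
Affine points: 9. Add the point at infinity: total = 10.

#E(F_7) = 10


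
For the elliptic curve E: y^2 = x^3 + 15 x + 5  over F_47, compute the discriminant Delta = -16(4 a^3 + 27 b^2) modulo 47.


4 a^3 + 27 b^2 = 4*15^3 + 27*5^2 = 13500 + 675 = 14175
Delta = -16 * (14175) = -226800
Delta mod 47 = 22

Delta = 22 (mod 47)


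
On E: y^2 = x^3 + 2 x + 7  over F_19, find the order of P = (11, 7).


Compute successive multiples of P until we hit O:
  1P = (11, 7)
  2P = (6, 8)
  3P = (18, 2)
  4P = (13, 8)
  5P = (0, 8)
  6P = (0, 11)
  7P = (13, 11)
  8P = (18, 17)
  ... (continuing to 11P)
  11P = O

ord(P) = 11


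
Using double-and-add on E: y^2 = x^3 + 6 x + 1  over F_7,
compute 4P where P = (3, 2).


k = 4 = 100_2 (binary, LSB first: 001)
Double-and-add from P = (3, 2):
  bit 0 = 0: acc unchanged = O
  bit 1 = 0: acc unchanged = O
  bit 2 = 1: acc = O + (3, 2) = (3, 2)

4P = (3, 2)


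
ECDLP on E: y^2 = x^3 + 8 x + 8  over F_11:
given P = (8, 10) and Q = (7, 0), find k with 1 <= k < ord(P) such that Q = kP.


Enumerate multiples of P until we hit Q = (7, 0):
  1P = (8, 10)
  2P = (7, 0)
Match found at i = 2.

k = 2


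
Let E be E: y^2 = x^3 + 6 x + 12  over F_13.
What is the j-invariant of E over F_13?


Delta = -16(4 a^3 + 27 b^2) mod 13 = 5
-1728 * (4 a)^3 = -1728 * (4*6)^3 mod 13 = 5
j = 5 * 5^(-1) mod 13 = 1

j = 1 (mod 13)


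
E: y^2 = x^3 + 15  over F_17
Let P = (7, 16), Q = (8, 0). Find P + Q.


P != Q, so use the chord formula.
s = (y2 - y1) / (x2 - x1) = (1) / (1) mod 17 = 1
x3 = s^2 - x1 - x2 mod 17 = 1^2 - 7 - 8 = 3
y3 = s (x1 - x3) - y1 mod 17 = 1 * (7 - 3) - 16 = 5

P + Q = (3, 5)


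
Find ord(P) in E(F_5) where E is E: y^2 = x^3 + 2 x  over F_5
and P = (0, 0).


Compute successive multiples of P until we hit O:
  1P = (0, 0)
  2P = O

ord(P) = 2


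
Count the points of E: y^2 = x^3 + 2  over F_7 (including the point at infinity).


For each x in F_7, count y with y^2 = x^3 + 0 x + 2 mod 7:
  x = 0: RHS = 2, y in [3, 4]  -> 2 point(s)
  x = 3: RHS = 1, y in [1, 6]  -> 2 point(s)
  x = 5: RHS = 1, y in [1, 6]  -> 2 point(s)
  x = 6: RHS = 1, y in [1, 6]  -> 2 point(s)
Affine points: 8. Add the point at infinity: total = 9.

#E(F_7) = 9


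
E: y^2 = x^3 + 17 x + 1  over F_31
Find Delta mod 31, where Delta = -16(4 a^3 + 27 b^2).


4 a^3 + 27 b^2 = 4*17^3 + 27*1^2 = 19652 + 27 = 19679
Delta = -16 * (19679) = -314864
Delta mod 31 = 3

Delta = 3 (mod 31)


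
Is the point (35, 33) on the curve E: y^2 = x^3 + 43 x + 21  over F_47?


Check whether y^2 = x^3 + 43 x + 21 (mod 47) for (x, y) = (35, 33).
LHS: y^2 = 33^2 mod 47 = 8
RHS: x^3 + 43 x + 21 = 35^3 + 43*35 + 21 mod 47 = 33
LHS != RHS

No, not on the curve


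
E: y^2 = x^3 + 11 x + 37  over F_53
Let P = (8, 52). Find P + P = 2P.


Doubling: s = (3 x1^2 + a) / (2 y1)
s = (3*8^2 + 11) / (2*52) mod 53 = 31
x3 = s^2 - 2 x1 mod 53 = 31^2 - 2*8 = 44
y3 = s (x1 - x3) - y1 mod 53 = 31 * (8 - 44) - 52 = 51

2P = (44, 51)


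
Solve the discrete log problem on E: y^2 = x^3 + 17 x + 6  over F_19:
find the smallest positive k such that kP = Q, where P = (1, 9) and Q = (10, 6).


Enumerate multiples of P until we hit Q = (10, 6):
  1P = (1, 9)
  2P = (18, 8)
  3P = (5, 8)
  4P = (0, 5)
  5P = (15, 11)
  6P = (10, 6)
Match found at i = 6.

k = 6


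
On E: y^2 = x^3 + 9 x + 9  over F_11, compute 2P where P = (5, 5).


Doubling: s = (3 x1^2 + a) / (2 y1)
s = (3*5^2 + 9) / (2*5) mod 11 = 4
x3 = s^2 - 2 x1 mod 11 = 4^2 - 2*5 = 6
y3 = s (x1 - x3) - y1 mod 11 = 4 * (5 - 6) - 5 = 2

2P = (6, 2)


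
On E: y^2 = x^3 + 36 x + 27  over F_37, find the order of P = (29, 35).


Compute successive multiples of P until we hit O:
  1P = (29, 35)
  2P = (9, 9)
  3P = (24, 27)
  4P = (28, 11)
  5P = (1, 8)
  6P = (16, 0)
  7P = (1, 29)
  8P = (28, 26)
  ... (continuing to 12P)
  12P = O

ord(P) = 12


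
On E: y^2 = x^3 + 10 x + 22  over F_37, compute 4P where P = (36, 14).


k = 4 = 100_2 (binary, LSB first: 001)
Double-and-add from P = (36, 14):
  bit 0 = 0: acc unchanged = O
  bit 1 = 0: acc unchanged = O
  bit 2 = 1: acc = O + (1, 12) = (1, 12)

4P = (1, 12)


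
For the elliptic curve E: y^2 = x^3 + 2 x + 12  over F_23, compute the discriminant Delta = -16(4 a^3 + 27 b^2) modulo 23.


4 a^3 + 27 b^2 = 4*2^3 + 27*12^2 = 32 + 3888 = 3920
Delta = -16 * (3920) = -62720
Delta mod 23 = 1

Delta = 1 (mod 23)


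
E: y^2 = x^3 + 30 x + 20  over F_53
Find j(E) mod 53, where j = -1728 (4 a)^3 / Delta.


Delta = -16(4 a^3 + 27 b^2) mod 53 = 45
-1728 * (4 a)^3 = -1728 * (4*30)^3 mod 53 = 13
j = 13 * 45^(-1) mod 53 = 5

j = 5 (mod 53)


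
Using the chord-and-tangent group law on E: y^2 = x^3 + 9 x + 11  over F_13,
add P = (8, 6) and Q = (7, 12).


P != Q, so use the chord formula.
s = (y2 - y1) / (x2 - x1) = (6) / (12) mod 13 = 7
x3 = s^2 - x1 - x2 mod 13 = 7^2 - 8 - 7 = 8
y3 = s (x1 - x3) - y1 mod 13 = 7 * (8 - 8) - 6 = 7

P + Q = (8, 7)


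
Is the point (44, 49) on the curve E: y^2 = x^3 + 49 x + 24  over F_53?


Check whether y^2 = x^3 + 49 x + 24 (mod 53) for (x, y) = (44, 49).
LHS: y^2 = 49^2 mod 53 = 16
RHS: x^3 + 49 x + 24 = 44^3 + 49*44 + 24 mod 53 = 20
LHS != RHS

No, not on the curve


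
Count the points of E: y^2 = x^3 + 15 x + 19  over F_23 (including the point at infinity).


For each x in F_23, count y with y^2 = x^3 + 15 x + 19 mod 23:
  x = 1: RHS = 12, y in [9, 14]  -> 2 point(s)
  x = 5: RHS = 12, y in [9, 14]  -> 2 point(s)
  x = 6: RHS = 3, y in [7, 16]  -> 2 point(s)
  x = 9: RHS = 9, y in [3, 20]  -> 2 point(s)
  x = 12: RHS = 18, y in [8, 15]  -> 2 point(s)
  x = 14: RHS = 6, y in [11, 12]  -> 2 point(s)
  x = 15: RHS = 8, y in [10, 13]  -> 2 point(s)
  x = 16: RHS = 8, y in [10, 13]  -> 2 point(s)
  x = 17: RHS = 12, y in [9, 14]  -> 2 point(s)
  x = 18: RHS = 3, y in [7, 16]  -> 2 point(s)
  x = 20: RHS = 16, y in [4, 19]  -> 2 point(s)
  x = 21: RHS = 4, y in [2, 21]  -> 2 point(s)
  x = 22: RHS = 3, y in [7, 16]  -> 2 point(s)
Affine points: 26. Add the point at infinity: total = 27.

#E(F_23) = 27


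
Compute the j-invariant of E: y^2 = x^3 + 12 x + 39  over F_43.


Delta = -16(4 a^3 + 27 b^2) mod 43 = 15
-1728 * (4 a)^3 = -1728 * (4*12)^3 mod 43 = 32
j = 32 * 15^(-1) mod 43 = 5

j = 5 (mod 43)


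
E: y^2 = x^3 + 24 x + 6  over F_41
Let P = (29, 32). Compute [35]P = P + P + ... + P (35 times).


k = 35 = 100011_2 (binary, LSB first: 110001)
Double-and-add from P = (29, 32):
  bit 0 = 1: acc = O + (29, 32) = (29, 32)
  bit 1 = 1: acc = (29, 32) + (28, 11) = (15, 16)
  bit 2 = 0: acc unchanged = (15, 16)
  bit 3 = 0: acc unchanged = (15, 16)
  bit 4 = 0: acc unchanged = (15, 16)
  bit 5 = 1: acc = (15, 16) + (33, 9) = (32, 2)

35P = (32, 2)


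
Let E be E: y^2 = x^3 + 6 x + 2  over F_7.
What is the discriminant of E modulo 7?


4 a^3 + 27 b^2 = 4*6^3 + 27*2^2 = 864 + 108 = 972
Delta = -16 * (972) = -15552
Delta mod 7 = 2

Delta = 2 (mod 7)


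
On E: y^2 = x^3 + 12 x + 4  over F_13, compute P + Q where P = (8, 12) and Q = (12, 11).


P != Q, so use the chord formula.
s = (y2 - y1) / (x2 - x1) = (12) / (4) mod 13 = 3
x3 = s^2 - x1 - x2 mod 13 = 3^2 - 8 - 12 = 2
y3 = s (x1 - x3) - y1 mod 13 = 3 * (8 - 2) - 12 = 6

P + Q = (2, 6)


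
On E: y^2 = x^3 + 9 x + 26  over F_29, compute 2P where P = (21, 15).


Doubling: s = (3 x1^2 + a) / (2 y1)
s = (3*21^2 + 9) / (2*15) mod 29 = 27
x3 = s^2 - 2 x1 mod 29 = 27^2 - 2*21 = 20
y3 = s (x1 - x3) - y1 mod 29 = 27 * (21 - 20) - 15 = 12

2P = (20, 12)


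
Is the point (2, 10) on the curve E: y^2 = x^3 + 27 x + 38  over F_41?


Check whether y^2 = x^3 + 27 x + 38 (mod 41) for (x, y) = (2, 10).
LHS: y^2 = 10^2 mod 41 = 18
RHS: x^3 + 27 x + 38 = 2^3 + 27*2 + 38 mod 41 = 18
LHS = RHS

Yes, on the curve


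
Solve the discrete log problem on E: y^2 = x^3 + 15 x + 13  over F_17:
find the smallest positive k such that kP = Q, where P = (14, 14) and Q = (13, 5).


Enumerate multiples of P until we hit Q = (13, 5):
  1P = (14, 14)
  2P = (4, 1)
  3P = (8, 4)
  4P = (11, 8)
  5P = (13, 5)
Match found at i = 5.

k = 5


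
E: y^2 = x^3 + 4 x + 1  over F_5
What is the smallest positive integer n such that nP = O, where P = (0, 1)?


Compute successive multiples of P until we hit O:
  1P = (0, 1)
  2P = (4, 1)
  3P = (1, 4)
  4P = (3, 0)
  5P = (1, 1)
  6P = (4, 4)
  7P = (0, 4)
  8P = O

ord(P) = 8


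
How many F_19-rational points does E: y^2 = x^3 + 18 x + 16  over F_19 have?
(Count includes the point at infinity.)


For each x in F_19, count y with y^2 = x^3 + 18 x + 16 mod 19:
  x = 0: RHS = 16, y in [4, 15]  -> 2 point(s)
  x = 1: RHS = 16, y in [4, 15]  -> 2 point(s)
  x = 4: RHS = 0, y in [0]  -> 1 point(s)
  x = 6: RHS = 17, y in [6, 13]  -> 2 point(s)
  x = 8: RHS = 7, y in [8, 11]  -> 2 point(s)
  x = 11: RHS = 6, y in [5, 14]  -> 2 point(s)
  x = 16: RHS = 11, y in [7, 12]  -> 2 point(s)
  x = 18: RHS = 16, y in [4, 15]  -> 2 point(s)
Affine points: 15. Add the point at infinity: total = 16.

#E(F_19) = 16


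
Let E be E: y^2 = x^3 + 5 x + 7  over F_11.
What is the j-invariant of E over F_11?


Delta = -16(4 a^3 + 27 b^2) mod 11 = 4
-1728 * (4 a)^3 = -1728 * (4*5)^3 mod 11 = 8
j = 8 * 4^(-1) mod 11 = 2

j = 2 (mod 11)


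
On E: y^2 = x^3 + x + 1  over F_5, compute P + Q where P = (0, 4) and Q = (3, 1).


P != Q, so use the chord formula.
s = (y2 - y1) / (x2 - x1) = (2) / (3) mod 5 = 4
x3 = s^2 - x1 - x2 mod 5 = 4^2 - 0 - 3 = 3
y3 = s (x1 - x3) - y1 mod 5 = 4 * (0 - 3) - 4 = 4

P + Q = (3, 4)


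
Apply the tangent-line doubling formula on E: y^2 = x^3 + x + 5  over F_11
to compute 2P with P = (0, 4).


Doubling: s = (3 x1^2 + a) / (2 y1)
s = (3*0^2 + 1) / (2*4) mod 11 = 7
x3 = s^2 - 2 x1 mod 11 = 7^2 - 2*0 = 5
y3 = s (x1 - x3) - y1 mod 11 = 7 * (0 - 5) - 4 = 5

2P = (5, 5)


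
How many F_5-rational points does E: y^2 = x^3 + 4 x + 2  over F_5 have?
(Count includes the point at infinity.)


For each x in F_5, count y with y^2 = x^3 + 4 x + 2 mod 5:
  x = 3: RHS = 1, y in [1, 4]  -> 2 point(s)
Affine points: 2. Add the point at infinity: total = 3.

#E(F_5) = 3


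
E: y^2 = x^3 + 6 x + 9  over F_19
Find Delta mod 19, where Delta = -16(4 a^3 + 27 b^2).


4 a^3 + 27 b^2 = 4*6^3 + 27*9^2 = 864 + 2187 = 3051
Delta = -16 * (3051) = -48816
Delta mod 19 = 14

Delta = 14 (mod 19)


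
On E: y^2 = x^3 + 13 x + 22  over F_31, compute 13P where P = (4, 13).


k = 13 = 1101_2 (binary, LSB first: 1011)
Double-and-add from P = (4, 13):
  bit 0 = 1: acc = O + (4, 13) = (4, 13)
  bit 1 = 0: acc unchanged = (4, 13)
  bit 2 = 1: acc = (4, 13) + (11, 15) = (30, 15)
  bit 3 = 1: acc = (30, 15) + (25, 10) = (8, 7)

13P = (8, 7)


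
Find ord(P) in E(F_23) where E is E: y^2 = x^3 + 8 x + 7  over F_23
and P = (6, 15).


Compute successive multiples of P until we hit O:
  1P = (6, 15)
  2P = (19, 16)
  3P = (1, 19)
  4P = (1, 4)
  5P = (19, 7)
  6P = (6, 8)
  7P = O

ord(P) = 7


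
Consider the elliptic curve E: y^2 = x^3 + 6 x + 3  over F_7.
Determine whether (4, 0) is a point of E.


Check whether y^2 = x^3 + 6 x + 3 (mod 7) for (x, y) = (4, 0).
LHS: y^2 = 0^2 mod 7 = 0
RHS: x^3 + 6 x + 3 = 4^3 + 6*4 + 3 mod 7 = 0
LHS = RHS

Yes, on the curve


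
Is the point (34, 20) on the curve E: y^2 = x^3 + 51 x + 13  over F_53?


Check whether y^2 = x^3 + 51 x + 13 (mod 53) for (x, y) = (34, 20).
LHS: y^2 = 20^2 mod 53 = 29
RHS: x^3 + 51 x + 13 = 34^3 + 51*34 + 13 mod 53 = 29
LHS = RHS

Yes, on the curve


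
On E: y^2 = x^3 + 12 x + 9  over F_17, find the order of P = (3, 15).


Compute successive multiples of P until we hit O:
  1P = (3, 15)
  2P = (3, 2)
  3P = O

ord(P) = 3


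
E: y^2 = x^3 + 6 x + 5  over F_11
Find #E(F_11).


For each x in F_11, count y with y^2 = x^3 + 6 x + 5 mod 11:
  x = 0: RHS = 5, y in [4, 7]  -> 2 point(s)
  x = 1: RHS = 1, y in [1, 10]  -> 2 point(s)
  x = 2: RHS = 3, y in [5, 6]  -> 2 point(s)
  x = 4: RHS = 5, y in [4, 7]  -> 2 point(s)
  x = 6: RHS = 4, y in [2, 9]  -> 2 point(s)
  x = 7: RHS = 5, y in [4, 7]  -> 2 point(s)
  x = 8: RHS = 4, y in [2, 9]  -> 2 point(s)
  x = 10: RHS = 9, y in [3, 8]  -> 2 point(s)
Affine points: 16. Add the point at infinity: total = 17.

#E(F_11) = 17


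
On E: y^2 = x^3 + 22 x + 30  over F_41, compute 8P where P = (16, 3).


k = 8 = 1000_2 (binary, LSB first: 0001)
Double-and-add from P = (16, 3):
  bit 0 = 0: acc unchanged = O
  bit 1 = 0: acc unchanged = O
  bit 2 = 0: acc unchanged = O
  bit 3 = 1: acc = O + (35, 25) = (35, 25)

8P = (35, 25)


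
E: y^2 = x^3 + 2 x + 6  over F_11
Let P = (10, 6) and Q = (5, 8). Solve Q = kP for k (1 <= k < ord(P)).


Enumerate multiples of P until we hit Q = (5, 8):
  1P = (10, 6)
  2P = (5, 8)
Match found at i = 2.

k = 2


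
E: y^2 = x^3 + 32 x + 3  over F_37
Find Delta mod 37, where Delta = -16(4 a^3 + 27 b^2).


4 a^3 + 27 b^2 = 4*32^3 + 27*3^2 = 131072 + 243 = 131315
Delta = -16 * (131315) = -2101040
Delta mod 37 = 5

Delta = 5 (mod 37)


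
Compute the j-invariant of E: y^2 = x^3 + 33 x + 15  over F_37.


Delta = -16(4 a^3 + 27 b^2) mod 37 = 25
-1728 * (4 a)^3 = -1728 * (4*33)^3 mod 37 = 10
j = 10 * 25^(-1) mod 37 = 30

j = 30 (mod 37)


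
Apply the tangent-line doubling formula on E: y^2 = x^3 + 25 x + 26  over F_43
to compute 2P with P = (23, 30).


Doubling: s = (3 x1^2 + a) / (2 y1)
s = (3*23^2 + 25) / (2*30) mod 43 = 24
x3 = s^2 - 2 x1 mod 43 = 24^2 - 2*23 = 14
y3 = s (x1 - x3) - y1 mod 43 = 24 * (23 - 14) - 30 = 14

2P = (14, 14)


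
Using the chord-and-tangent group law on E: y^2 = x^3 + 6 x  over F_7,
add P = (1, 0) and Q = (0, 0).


P != Q, so use the chord formula.
s = (y2 - y1) / (x2 - x1) = (0) / (6) mod 7 = 0
x3 = s^2 - x1 - x2 mod 7 = 0^2 - 1 - 0 = 6
y3 = s (x1 - x3) - y1 mod 7 = 0 * (1 - 6) - 0 = 0

P + Q = (6, 0)


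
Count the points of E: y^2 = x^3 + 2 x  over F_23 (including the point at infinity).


For each x in F_23, count y with y^2 = x^3 + 2 x + 0 mod 23:
  x = 0: RHS = 0, y in [0]  -> 1 point(s)
  x = 1: RHS = 3, y in [7, 16]  -> 2 point(s)
  x = 2: RHS = 12, y in [9, 14]  -> 2 point(s)
  x = 4: RHS = 3, y in [7, 16]  -> 2 point(s)
  x = 7: RHS = 12, y in [9, 14]  -> 2 point(s)
  x = 10: RHS = 8, y in [10, 13]  -> 2 point(s)
  x = 12: RHS = 4, y in [2, 21]  -> 2 point(s)
  x = 14: RHS = 12, y in [9, 14]  -> 2 point(s)
  x = 15: RHS = 1, y in [1, 22]  -> 2 point(s)
  x = 17: RHS = 2, y in [5, 18]  -> 2 point(s)
  x = 18: RHS = 3, y in [7, 16]  -> 2 point(s)
  x = 20: RHS = 13, y in [6, 17]  -> 2 point(s)
Affine points: 23. Add the point at infinity: total = 24.

#E(F_23) = 24


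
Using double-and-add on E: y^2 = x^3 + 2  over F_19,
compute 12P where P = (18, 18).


k = 12 = 1100_2 (binary, LSB first: 0011)
Double-and-add from P = (18, 18):
  bit 0 = 0: acc unchanged = O
  bit 1 = 0: acc unchanged = O
  bit 2 = 1: acc = O + (12, 1) = (12, 1)
  bit 3 = 1: acc = (12, 1) + (6, 3) = (18, 1)

12P = (18, 1)


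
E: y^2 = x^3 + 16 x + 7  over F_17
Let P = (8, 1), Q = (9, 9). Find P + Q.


P != Q, so use the chord formula.
s = (y2 - y1) / (x2 - x1) = (8) / (1) mod 17 = 8
x3 = s^2 - x1 - x2 mod 17 = 8^2 - 8 - 9 = 13
y3 = s (x1 - x3) - y1 mod 17 = 8 * (8 - 13) - 1 = 10

P + Q = (13, 10)


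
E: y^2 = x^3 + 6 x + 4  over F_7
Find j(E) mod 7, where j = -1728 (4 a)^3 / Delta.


Delta = -16(4 a^3 + 27 b^2) mod 7 = 5
-1728 * (4 a)^3 = -1728 * (4*6)^3 mod 7 = 6
j = 6 * 5^(-1) mod 7 = 4

j = 4 (mod 7)


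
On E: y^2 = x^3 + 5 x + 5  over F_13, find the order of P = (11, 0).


Compute successive multiples of P until we hit O:
  1P = (11, 0)
  2P = O

ord(P) = 2


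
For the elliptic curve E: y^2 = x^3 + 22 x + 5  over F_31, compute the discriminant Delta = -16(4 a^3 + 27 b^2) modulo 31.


4 a^3 + 27 b^2 = 4*22^3 + 27*5^2 = 42592 + 675 = 43267
Delta = -16 * (43267) = -692272
Delta mod 31 = 20

Delta = 20 (mod 31)


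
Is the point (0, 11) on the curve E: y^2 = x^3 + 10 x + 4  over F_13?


Check whether y^2 = x^3 + 10 x + 4 (mod 13) for (x, y) = (0, 11).
LHS: y^2 = 11^2 mod 13 = 4
RHS: x^3 + 10 x + 4 = 0^3 + 10*0 + 4 mod 13 = 4
LHS = RHS

Yes, on the curve


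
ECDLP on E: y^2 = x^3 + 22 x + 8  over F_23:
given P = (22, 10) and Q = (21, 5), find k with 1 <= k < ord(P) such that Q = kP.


Enumerate multiples of P until we hit Q = (21, 5):
  1P = (22, 10)
  2P = (5, 17)
  3P = (21, 18)
  4P = (21, 5)
Match found at i = 4.

k = 4


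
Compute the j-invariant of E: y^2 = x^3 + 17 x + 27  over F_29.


Delta = -16(4 a^3 + 27 b^2) mod 29 = 27
-1728 * (4 a)^3 = -1728 * (4*17)^3 mod 29 = 23
j = 23 * 27^(-1) mod 29 = 3

j = 3 (mod 29)


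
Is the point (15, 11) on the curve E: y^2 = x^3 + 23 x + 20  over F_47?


Check whether y^2 = x^3 + 23 x + 20 (mod 47) for (x, y) = (15, 11).
LHS: y^2 = 11^2 mod 47 = 27
RHS: x^3 + 23 x + 20 = 15^3 + 23*15 + 20 mod 47 = 27
LHS = RHS

Yes, on the curve


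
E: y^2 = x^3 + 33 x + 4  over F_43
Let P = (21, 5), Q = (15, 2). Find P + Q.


P != Q, so use the chord formula.
s = (y2 - y1) / (x2 - x1) = (40) / (37) mod 43 = 22
x3 = s^2 - x1 - x2 mod 43 = 22^2 - 21 - 15 = 18
y3 = s (x1 - x3) - y1 mod 43 = 22 * (21 - 18) - 5 = 18

P + Q = (18, 18)


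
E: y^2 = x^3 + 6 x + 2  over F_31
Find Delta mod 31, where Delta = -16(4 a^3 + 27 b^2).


4 a^3 + 27 b^2 = 4*6^3 + 27*2^2 = 864 + 108 = 972
Delta = -16 * (972) = -15552
Delta mod 31 = 10

Delta = 10 (mod 31)


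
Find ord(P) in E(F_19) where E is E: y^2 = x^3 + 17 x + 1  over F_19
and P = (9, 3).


Compute successive multiples of P until we hit O:
  1P = (9, 3)
  2P = (2, 9)
  3P = (13, 14)
  4P = (1, 0)
  5P = (13, 5)
  6P = (2, 10)
  7P = (9, 16)
  8P = O

ord(P) = 8


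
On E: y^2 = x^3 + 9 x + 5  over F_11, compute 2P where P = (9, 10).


k = 2 = 10_2 (binary, LSB first: 01)
Double-and-add from P = (9, 10):
  bit 0 = 0: acc unchanged = O
  bit 1 = 1: acc = O + (7, 2) = (7, 2)

2P = (7, 2)


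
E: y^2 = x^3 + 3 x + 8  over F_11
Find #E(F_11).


For each x in F_11, count y with y^2 = x^3 + 3 x + 8 mod 11:
  x = 1: RHS = 1, y in [1, 10]  -> 2 point(s)
  x = 2: RHS = 0, y in [0]  -> 1 point(s)
  x = 3: RHS = 0, y in [0]  -> 1 point(s)
  x = 5: RHS = 5, y in [4, 7]  -> 2 point(s)
  x = 6: RHS = 0, y in [0]  -> 1 point(s)
  x = 7: RHS = 9, y in [3, 8]  -> 2 point(s)
  x = 8: RHS = 5, y in [4, 7]  -> 2 point(s)
  x = 9: RHS = 5, y in [4, 7]  -> 2 point(s)
  x = 10: RHS = 4, y in [2, 9]  -> 2 point(s)
Affine points: 15. Add the point at infinity: total = 16.

#E(F_11) = 16


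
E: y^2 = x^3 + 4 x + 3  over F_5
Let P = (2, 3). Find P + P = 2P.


Doubling: s = (3 x1^2 + a) / (2 y1)
s = (3*2^2 + 4) / (2*3) mod 5 = 1
x3 = s^2 - 2 x1 mod 5 = 1^2 - 2*2 = 2
y3 = s (x1 - x3) - y1 mod 5 = 1 * (2 - 2) - 3 = 2

2P = (2, 2)


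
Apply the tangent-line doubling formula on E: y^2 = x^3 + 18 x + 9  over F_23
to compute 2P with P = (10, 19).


Doubling: s = (3 x1^2 + a) / (2 y1)
s = (3*10^2 + 18) / (2*19) mod 23 = 12
x3 = s^2 - 2 x1 mod 23 = 12^2 - 2*10 = 9
y3 = s (x1 - x3) - y1 mod 23 = 12 * (10 - 9) - 19 = 16

2P = (9, 16)


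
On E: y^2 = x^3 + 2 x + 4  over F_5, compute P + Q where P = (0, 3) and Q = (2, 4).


P != Q, so use the chord formula.
s = (y2 - y1) / (x2 - x1) = (1) / (2) mod 5 = 3
x3 = s^2 - x1 - x2 mod 5 = 3^2 - 0 - 2 = 2
y3 = s (x1 - x3) - y1 mod 5 = 3 * (0 - 2) - 3 = 1

P + Q = (2, 1)


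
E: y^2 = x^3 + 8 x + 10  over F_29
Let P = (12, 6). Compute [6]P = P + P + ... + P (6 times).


k = 6 = 110_2 (binary, LSB first: 011)
Double-and-add from P = (12, 6):
  bit 0 = 0: acc unchanged = O
  bit 1 = 1: acc = O + (9, 17) = (9, 17)
  bit 2 = 1: acc = (9, 17) + (15, 24) = (12, 23)

6P = (12, 23)


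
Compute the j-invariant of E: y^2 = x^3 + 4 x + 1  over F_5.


Delta = -16(4 a^3 + 27 b^2) mod 5 = 2
-1728 * (4 a)^3 = -1728 * (4*4)^3 mod 5 = 2
j = 2 * 2^(-1) mod 5 = 1

j = 1 (mod 5)


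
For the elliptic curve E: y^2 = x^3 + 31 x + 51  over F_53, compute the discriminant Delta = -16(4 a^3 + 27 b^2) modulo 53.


4 a^3 + 27 b^2 = 4*31^3 + 27*51^2 = 119164 + 70227 = 189391
Delta = -16 * (189391) = -3030256
Delta mod 53 = 19

Delta = 19 (mod 53)


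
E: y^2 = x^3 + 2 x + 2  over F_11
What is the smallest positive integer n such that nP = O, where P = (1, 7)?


Compute successive multiples of P until we hit O:
  1P = (1, 7)
  2P = (2, 6)
  3P = (9, 1)
  4P = (5, 7)
  5P = (5, 4)
  6P = (9, 10)
  7P = (2, 5)
  8P = (1, 4)
  ... (continuing to 9P)
  9P = O

ord(P) = 9


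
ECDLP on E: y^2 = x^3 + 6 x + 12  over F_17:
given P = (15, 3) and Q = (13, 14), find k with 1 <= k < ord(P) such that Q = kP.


Enumerate multiples of P until we hit Q = (13, 14):
  1P = (15, 3)
  2P = (13, 3)
  3P = (6, 14)
  4P = (4, 10)
  5P = (14, 1)
  6P = (9, 9)
  7P = (11, 10)
  8P = (10, 1)
  9P = (1, 6)
  10P = (2, 10)
  11P = (2, 7)
  12P = (1, 11)
  13P = (10, 16)
  14P = (11, 7)
  15P = (9, 8)
  16P = (14, 16)
  17P = (4, 7)
  18P = (6, 3)
  19P = (13, 14)
Match found at i = 19.

k = 19


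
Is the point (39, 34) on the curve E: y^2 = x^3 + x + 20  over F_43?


Check whether y^2 = x^3 + 1 x + 20 (mod 43) for (x, y) = (39, 34).
LHS: y^2 = 34^2 mod 43 = 38
RHS: x^3 + 1 x + 20 = 39^3 + 1*39 + 20 mod 43 = 38
LHS = RHS

Yes, on the curve


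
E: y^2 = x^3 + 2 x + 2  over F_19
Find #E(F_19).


For each x in F_19, count y with y^2 = x^3 + 2 x + 2 mod 19:
  x = 1: RHS = 5, y in [9, 10]  -> 2 point(s)
  x = 3: RHS = 16, y in [4, 15]  -> 2 point(s)
  x = 4: RHS = 17, y in [6, 13]  -> 2 point(s)
  x = 5: RHS = 4, y in [2, 17]  -> 2 point(s)
  x = 7: RHS = 17, y in [6, 13]  -> 2 point(s)
  x = 8: RHS = 17, y in [6, 13]  -> 2 point(s)
  x = 11: RHS = 6, y in [5, 14]  -> 2 point(s)
  x = 12: RHS = 6, y in [5, 14]  -> 2 point(s)
  x = 14: RHS = 0, y in [0]  -> 1 point(s)
  x = 15: RHS = 6, y in [5, 14]  -> 2 point(s)
  x = 16: RHS = 7, y in [8, 11]  -> 2 point(s)
  x = 17: RHS = 9, y in [3, 16]  -> 2 point(s)
Affine points: 23. Add the point at infinity: total = 24.

#E(F_19) = 24


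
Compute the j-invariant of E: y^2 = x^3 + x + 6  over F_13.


Delta = -16(4 a^3 + 27 b^2) mod 13 = 10
-1728 * (4 a)^3 = -1728 * (4*1)^3 mod 13 = 12
j = 12 * 10^(-1) mod 13 = 9

j = 9 (mod 13)


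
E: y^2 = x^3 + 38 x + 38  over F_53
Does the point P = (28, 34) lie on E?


Check whether y^2 = x^3 + 38 x + 38 (mod 53) for (x, y) = (28, 34).
LHS: y^2 = 34^2 mod 53 = 43
RHS: x^3 + 38 x + 38 = 28^3 + 38*28 + 38 mod 53 = 52
LHS != RHS

No, not on the curve


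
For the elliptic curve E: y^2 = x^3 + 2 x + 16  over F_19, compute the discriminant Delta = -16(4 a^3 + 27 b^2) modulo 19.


4 a^3 + 27 b^2 = 4*2^3 + 27*16^2 = 32 + 6912 = 6944
Delta = -16 * (6944) = -111104
Delta mod 19 = 8

Delta = 8 (mod 19)


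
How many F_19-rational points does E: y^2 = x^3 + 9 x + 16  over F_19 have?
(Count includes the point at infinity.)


For each x in F_19, count y with y^2 = x^3 + 9 x + 16 mod 19:
  x = 0: RHS = 16, y in [4, 15]  -> 2 point(s)
  x = 1: RHS = 7, y in [8, 11]  -> 2 point(s)
  x = 2: RHS = 4, y in [2, 17]  -> 2 point(s)
  x = 6: RHS = 1, y in [1, 18]  -> 2 point(s)
  x = 7: RHS = 4, y in [2, 17]  -> 2 point(s)
  x = 8: RHS = 11, y in [7, 12]  -> 2 point(s)
  x = 9: RHS = 9, y in [3, 16]  -> 2 point(s)
  x = 10: RHS = 4, y in [2, 17]  -> 2 point(s)
  x = 12: RHS = 9, y in [3, 16]  -> 2 point(s)
  x = 14: RHS = 17, y in [6, 13]  -> 2 point(s)
  x = 15: RHS = 11, y in [7, 12]  -> 2 point(s)
  x = 16: RHS = 0, y in [0]  -> 1 point(s)
  x = 17: RHS = 9, y in [3, 16]  -> 2 point(s)
  x = 18: RHS = 6, y in [5, 14]  -> 2 point(s)
Affine points: 27. Add the point at infinity: total = 28.

#E(F_19) = 28


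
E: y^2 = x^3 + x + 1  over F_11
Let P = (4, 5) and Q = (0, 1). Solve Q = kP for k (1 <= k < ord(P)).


Enumerate multiples of P until we hit Q = (0, 1):
  1P = (4, 5)
  2P = (6, 5)
  3P = (1, 6)
  4P = (0, 1)
Match found at i = 4.

k = 4


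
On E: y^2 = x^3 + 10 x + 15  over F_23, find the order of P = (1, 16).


Compute successive multiples of P until we hit O:
  1P = (1, 16)
  2P = (14, 1)
  3P = (16, 19)
  4P = (18, 22)
  5P = (5, 11)
  6P = (20, 2)
  7P = (20, 21)
  8P = (5, 12)
  ... (continuing to 13P)
  13P = O

ord(P) = 13


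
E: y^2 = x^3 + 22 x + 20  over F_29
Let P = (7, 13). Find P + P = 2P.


Doubling: s = (3 x1^2 + a) / (2 y1)
s = (3*7^2 + 22) / (2*13) mod 29 = 21
x3 = s^2 - 2 x1 mod 29 = 21^2 - 2*7 = 21
y3 = s (x1 - x3) - y1 mod 29 = 21 * (7 - 21) - 13 = 12

2P = (21, 12)


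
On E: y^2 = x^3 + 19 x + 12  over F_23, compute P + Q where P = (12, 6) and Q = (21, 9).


P != Q, so use the chord formula.
s = (y2 - y1) / (x2 - x1) = (3) / (9) mod 23 = 8
x3 = s^2 - x1 - x2 mod 23 = 8^2 - 12 - 21 = 8
y3 = s (x1 - x3) - y1 mod 23 = 8 * (12 - 8) - 6 = 3

P + Q = (8, 3)


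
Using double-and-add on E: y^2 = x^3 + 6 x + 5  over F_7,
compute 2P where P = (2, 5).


k = 2 = 10_2 (binary, LSB first: 01)
Double-and-add from P = (2, 5):
  bit 0 = 0: acc unchanged = O
  bit 1 = 1: acc = O + (4, 4) = (4, 4)

2P = (4, 4)


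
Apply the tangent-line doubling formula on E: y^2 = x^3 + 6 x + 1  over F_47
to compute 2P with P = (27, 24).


Doubling: s = (3 x1^2 + a) / (2 y1)
s = (3*27^2 + 6) / (2*24) mod 47 = 31
x3 = s^2 - 2 x1 mod 47 = 31^2 - 2*27 = 14
y3 = s (x1 - x3) - y1 mod 47 = 31 * (27 - 14) - 24 = 3

2P = (14, 3)


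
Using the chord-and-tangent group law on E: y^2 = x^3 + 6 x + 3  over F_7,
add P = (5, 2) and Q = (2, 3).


P != Q, so use the chord formula.
s = (y2 - y1) / (x2 - x1) = (1) / (4) mod 7 = 2
x3 = s^2 - x1 - x2 mod 7 = 2^2 - 5 - 2 = 4
y3 = s (x1 - x3) - y1 mod 7 = 2 * (5 - 4) - 2 = 0

P + Q = (4, 0)


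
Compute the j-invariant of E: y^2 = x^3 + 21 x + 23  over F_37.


Delta = -16(4 a^3 + 27 b^2) mod 37 = 20
-1728 * (4 a)^3 = -1728 * (4*21)^3 mod 37 = 11
j = 11 * 20^(-1) mod 37 = 32

j = 32 (mod 37)


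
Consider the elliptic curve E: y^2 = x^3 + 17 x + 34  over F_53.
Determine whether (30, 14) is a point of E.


Check whether y^2 = x^3 + 17 x + 34 (mod 53) for (x, y) = (30, 14).
LHS: y^2 = 14^2 mod 53 = 37
RHS: x^3 + 17 x + 34 = 30^3 + 17*30 + 34 mod 53 = 37
LHS = RHS

Yes, on the curve


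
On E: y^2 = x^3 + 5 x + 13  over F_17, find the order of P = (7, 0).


Compute successive multiples of P until we hit O:
  1P = (7, 0)
  2P = O

ord(P) = 2


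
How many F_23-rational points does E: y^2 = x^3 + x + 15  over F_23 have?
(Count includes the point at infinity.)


For each x in F_23, count y with y^2 = x^3 + 1 x + 15 mod 23:
  x = 2: RHS = 2, y in [5, 18]  -> 2 point(s)
  x = 8: RHS = 6, y in [11, 12]  -> 2 point(s)
  x = 10: RHS = 13, y in [6, 17]  -> 2 point(s)
  x = 11: RHS = 0, y in [0]  -> 1 point(s)
  x = 14: RHS = 13, y in [6, 17]  -> 2 point(s)
  x = 15: RHS = 1, y in [1, 22]  -> 2 point(s)
  x = 17: RHS = 0, y in [0]  -> 1 point(s)
  x = 18: RHS = 0, y in [0]  -> 1 point(s)
  x = 19: RHS = 16, y in [4, 19]  -> 2 point(s)
  x = 20: RHS = 8, y in [10, 13]  -> 2 point(s)
  x = 22: RHS = 13, y in [6, 17]  -> 2 point(s)
Affine points: 19. Add the point at infinity: total = 20.

#E(F_23) = 20


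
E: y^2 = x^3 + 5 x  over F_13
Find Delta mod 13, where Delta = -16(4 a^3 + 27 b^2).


4 a^3 + 27 b^2 = 4*5^3 + 27*0^2 = 500 + 0 = 500
Delta = -16 * (500) = -8000
Delta mod 13 = 8

Delta = 8 (mod 13)


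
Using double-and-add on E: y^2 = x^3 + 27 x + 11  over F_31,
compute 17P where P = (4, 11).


k = 17 = 10001_2 (binary, LSB first: 10001)
Double-and-add from P = (4, 11):
  bit 0 = 1: acc = O + (4, 11) = (4, 11)
  bit 1 = 0: acc unchanged = (4, 11)
  bit 2 = 0: acc unchanged = (4, 11)
  bit 3 = 0: acc unchanged = (4, 11)
  bit 4 = 1: acc = (4, 11) + (1, 16) = (15, 28)

17P = (15, 28)


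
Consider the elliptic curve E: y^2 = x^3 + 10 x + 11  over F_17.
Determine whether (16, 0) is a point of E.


Check whether y^2 = x^3 + 10 x + 11 (mod 17) for (x, y) = (16, 0).
LHS: y^2 = 0^2 mod 17 = 0
RHS: x^3 + 10 x + 11 = 16^3 + 10*16 + 11 mod 17 = 0
LHS = RHS

Yes, on the curve


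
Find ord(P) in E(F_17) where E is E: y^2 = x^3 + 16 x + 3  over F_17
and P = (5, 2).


Compute successive multiples of P until we hit O:
  1P = (5, 2)
  2P = (5, 15)
  3P = O

ord(P) = 3


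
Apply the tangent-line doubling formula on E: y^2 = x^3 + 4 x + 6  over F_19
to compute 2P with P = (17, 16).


Doubling: s = (3 x1^2 + a) / (2 y1)
s = (3*17^2 + 4) / (2*16) mod 19 = 10
x3 = s^2 - 2 x1 mod 19 = 10^2 - 2*17 = 9
y3 = s (x1 - x3) - y1 mod 19 = 10 * (17 - 9) - 16 = 7

2P = (9, 7)


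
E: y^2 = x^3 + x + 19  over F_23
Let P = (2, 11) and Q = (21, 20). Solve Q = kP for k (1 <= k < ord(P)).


Enumerate multiples of P until we hit Q = (21, 20):
  1P = (2, 11)
  2P = (4, 15)
  3P = (21, 20)
Match found at i = 3.

k = 3


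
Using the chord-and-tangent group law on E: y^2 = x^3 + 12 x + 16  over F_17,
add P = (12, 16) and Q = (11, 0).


P != Q, so use the chord formula.
s = (y2 - y1) / (x2 - x1) = (1) / (16) mod 17 = 16
x3 = s^2 - x1 - x2 mod 17 = 16^2 - 12 - 11 = 12
y3 = s (x1 - x3) - y1 mod 17 = 16 * (12 - 12) - 16 = 1

P + Q = (12, 1)


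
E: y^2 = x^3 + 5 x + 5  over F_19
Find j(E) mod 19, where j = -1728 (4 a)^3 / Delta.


Delta = -16(4 a^3 + 27 b^2) mod 19 = 10
-1728 * (4 a)^3 = -1728 * (4*5)^3 mod 19 = 1
j = 1 * 10^(-1) mod 19 = 2

j = 2 (mod 19)


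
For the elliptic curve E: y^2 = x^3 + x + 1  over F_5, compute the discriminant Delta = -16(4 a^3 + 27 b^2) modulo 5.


4 a^3 + 27 b^2 = 4*1^3 + 27*1^2 = 4 + 27 = 31
Delta = -16 * (31) = -496
Delta mod 5 = 4

Delta = 4 (mod 5)


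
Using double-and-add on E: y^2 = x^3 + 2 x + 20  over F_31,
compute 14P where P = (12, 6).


k = 14 = 1110_2 (binary, LSB first: 0111)
Double-and-add from P = (12, 6):
  bit 0 = 0: acc unchanged = O
  bit 1 = 1: acc = O + (7, 25) = (7, 25)
  bit 2 = 1: acc = (7, 25) + (25, 28) = (24, 29)
  bit 3 = 1: acc = (24, 29) + (14, 8) = (25, 3)

14P = (25, 3)


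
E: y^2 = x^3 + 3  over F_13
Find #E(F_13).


For each x in F_13, count y with y^2 = x^3 + 0 x + 3 mod 13:
  x = 0: RHS = 3, y in [4, 9]  -> 2 point(s)
  x = 1: RHS = 4, y in [2, 11]  -> 2 point(s)
  x = 3: RHS = 4, y in [2, 11]  -> 2 point(s)
  x = 9: RHS = 4, y in [2, 11]  -> 2 point(s)
Affine points: 8. Add the point at infinity: total = 9.

#E(F_13) = 9


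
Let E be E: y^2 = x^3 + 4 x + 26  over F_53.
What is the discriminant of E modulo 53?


4 a^3 + 27 b^2 = 4*4^3 + 27*26^2 = 256 + 18252 = 18508
Delta = -16 * (18508) = -296128
Delta mod 53 = 36

Delta = 36 (mod 53)


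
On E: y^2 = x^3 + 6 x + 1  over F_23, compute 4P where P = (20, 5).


k = 4 = 100_2 (binary, LSB first: 001)
Double-and-add from P = (20, 5):
  bit 0 = 0: acc unchanged = O
  bit 1 = 0: acc unchanged = O
  bit 2 = 1: acc = O + (15, 19) = (15, 19)

4P = (15, 19)


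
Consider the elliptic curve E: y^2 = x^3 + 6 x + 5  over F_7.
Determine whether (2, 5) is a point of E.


Check whether y^2 = x^3 + 6 x + 5 (mod 7) for (x, y) = (2, 5).
LHS: y^2 = 5^2 mod 7 = 4
RHS: x^3 + 6 x + 5 = 2^3 + 6*2 + 5 mod 7 = 4
LHS = RHS

Yes, on the curve


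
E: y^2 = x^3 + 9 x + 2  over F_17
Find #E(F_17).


For each x in F_17, count y with y^2 = x^3 + 9 x + 2 mod 17:
  x = 0: RHS = 2, y in [6, 11]  -> 2 point(s)
  x = 4: RHS = 0, y in [0]  -> 1 point(s)
  x = 5: RHS = 2, y in [6, 11]  -> 2 point(s)
  x = 6: RHS = 0, y in [0]  -> 1 point(s)
  x = 7: RHS = 0, y in [0]  -> 1 point(s)
  x = 8: RHS = 8, y in [5, 12]  -> 2 point(s)
  x = 9: RHS = 13, y in [8, 9]  -> 2 point(s)
  x = 10: RHS = 4, y in [2, 15]  -> 2 point(s)
  x = 11: RHS = 4, y in [2, 15]  -> 2 point(s)
  x = 12: RHS = 2, y in [6, 11]  -> 2 point(s)
  x = 13: RHS = 4, y in [2, 15]  -> 2 point(s)
  x = 14: RHS = 16, y in [4, 13]  -> 2 point(s)
  x = 16: RHS = 9, y in [3, 14]  -> 2 point(s)
Affine points: 23. Add the point at infinity: total = 24.

#E(F_17) = 24


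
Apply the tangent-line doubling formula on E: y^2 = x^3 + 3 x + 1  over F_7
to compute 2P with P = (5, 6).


Doubling: s = (3 x1^2 + a) / (2 y1)
s = (3*5^2 + 3) / (2*6) mod 7 = 3
x3 = s^2 - 2 x1 mod 7 = 3^2 - 2*5 = 6
y3 = s (x1 - x3) - y1 mod 7 = 3 * (5 - 6) - 6 = 5

2P = (6, 5)


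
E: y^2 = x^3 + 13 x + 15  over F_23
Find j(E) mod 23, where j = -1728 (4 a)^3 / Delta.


Delta = -16(4 a^3 + 27 b^2) mod 23 = 12
-1728 * (4 a)^3 = -1728 * (4*13)^3 mod 23 = 19
j = 19 * 12^(-1) mod 23 = 15

j = 15 (mod 23)


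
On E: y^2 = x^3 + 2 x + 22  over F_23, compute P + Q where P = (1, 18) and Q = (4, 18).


P != Q, so use the chord formula.
s = (y2 - y1) / (x2 - x1) = (0) / (3) mod 23 = 0
x3 = s^2 - x1 - x2 mod 23 = 0^2 - 1 - 4 = 18
y3 = s (x1 - x3) - y1 mod 23 = 0 * (1 - 18) - 18 = 5

P + Q = (18, 5)


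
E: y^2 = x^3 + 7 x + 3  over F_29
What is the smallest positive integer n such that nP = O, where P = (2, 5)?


Compute successive multiples of P until we hit O:
  1P = (2, 5)
  2P = (26, 19)
  3P = (10, 0)
  4P = (26, 10)
  5P = (2, 24)
  6P = O

ord(P) = 6


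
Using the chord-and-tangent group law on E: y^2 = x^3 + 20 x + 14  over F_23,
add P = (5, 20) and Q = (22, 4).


P != Q, so use the chord formula.
s = (y2 - y1) / (x2 - x1) = (7) / (17) mod 23 = 18
x3 = s^2 - x1 - x2 mod 23 = 18^2 - 5 - 22 = 21
y3 = s (x1 - x3) - y1 mod 23 = 18 * (5 - 21) - 20 = 14

P + Q = (21, 14)


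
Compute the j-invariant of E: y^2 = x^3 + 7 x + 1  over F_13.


Delta = -16(4 a^3 + 27 b^2) mod 13 = 2
-1728 * (4 a)^3 = -1728 * (4*7)^3 mod 13 = 8
j = 8 * 2^(-1) mod 13 = 4

j = 4 (mod 13)


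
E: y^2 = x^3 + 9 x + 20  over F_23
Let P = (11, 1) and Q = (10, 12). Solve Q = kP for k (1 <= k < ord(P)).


Enumerate multiples of P until we hit Q = (10, 12):
  1P = (11, 1)
  2P = (5, 11)
  3P = (20, 14)
  4P = (8, 11)
  5P = (10, 11)
  6P = (10, 12)
Match found at i = 6.

k = 6


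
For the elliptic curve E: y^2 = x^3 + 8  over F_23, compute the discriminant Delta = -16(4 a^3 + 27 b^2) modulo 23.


4 a^3 + 27 b^2 = 4*0^3 + 27*8^2 = 0 + 1728 = 1728
Delta = -16 * (1728) = -27648
Delta mod 23 = 21

Delta = 21 (mod 23)


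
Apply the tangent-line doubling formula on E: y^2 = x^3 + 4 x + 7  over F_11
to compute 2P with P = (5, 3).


Doubling: s = (3 x1^2 + a) / (2 y1)
s = (3*5^2 + 4) / (2*3) mod 11 = 4
x3 = s^2 - 2 x1 mod 11 = 4^2 - 2*5 = 6
y3 = s (x1 - x3) - y1 mod 11 = 4 * (5 - 6) - 3 = 4

2P = (6, 4)


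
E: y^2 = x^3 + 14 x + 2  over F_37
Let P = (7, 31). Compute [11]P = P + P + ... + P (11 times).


k = 11 = 1011_2 (binary, LSB first: 1101)
Double-and-add from P = (7, 31):
  bit 0 = 1: acc = O + (7, 31) = (7, 31)
  bit 1 = 1: acc = (7, 31) + (27, 3) = (2, 36)
  bit 2 = 0: acc unchanged = (2, 36)
  bit 3 = 1: acc = (2, 36) + (4, 23) = (27, 34)

11P = (27, 34)


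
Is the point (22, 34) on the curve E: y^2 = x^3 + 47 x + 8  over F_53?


Check whether y^2 = x^3 + 47 x + 8 (mod 53) for (x, y) = (22, 34).
LHS: y^2 = 34^2 mod 53 = 43
RHS: x^3 + 47 x + 8 = 22^3 + 47*22 + 8 mod 53 = 30
LHS != RHS

No, not on the curve


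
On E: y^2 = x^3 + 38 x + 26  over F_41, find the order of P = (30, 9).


Compute successive multiples of P until we hit O:
  1P = (30, 9)
  2P = (12, 23)
  3P = (32, 29)
  4P = (38, 34)
  5P = (18, 8)
  6P = (36, 11)
  7P = (7, 26)
  8P = (24, 24)
  ... (continuing to 17P)
  17P = O

ord(P) = 17


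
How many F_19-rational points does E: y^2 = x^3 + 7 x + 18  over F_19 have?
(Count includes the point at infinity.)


For each x in F_19, count y with y^2 = x^3 + 7 x + 18 mod 19:
  x = 1: RHS = 7, y in [8, 11]  -> 2 point(s)
  x = 3: RHS = 9, y in [3, 16]  -> 2 point(s)
  x = 5: RHS = 7, y in [8, 11]  -> 2 point(s)
  x = 7: RHS = 11, y in [7, 12]  -> 2 point(s)
  x = 8: RHS = 16, y in [4, 15]  -> 2 point(s)
  x = 10: RHS = 5, y in [9, 10]  -> 2 point(s)
  x = 11: RHS = 1, y in [1, 18]  -> 2 point(s)
  x = 12: RHS = 6, y in [5, 14]  -> 2 point(s)
  x = 13: RHS = 7, y in [8, 11]  -> 2 point(s)
Affine points: 18. Add the point at infinity: total = 19.

#E(F_19) = 19


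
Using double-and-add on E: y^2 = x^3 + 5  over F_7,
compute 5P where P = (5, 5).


k = 5 = 101_2 (binary, LSB first: 101)
Double-and-add from P = (5, 5):
  bit 0 = 1: acc = O + (5, 5) = (5, 5)
  bit 1 = 0: acc unchanged = (5, 5)
  bit 2 = 1: acc = (5, 5) + (3, 5) = (6, 2)

5P = (6, 2)


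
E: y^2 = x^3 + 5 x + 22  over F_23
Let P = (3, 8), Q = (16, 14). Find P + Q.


P != Q, so use the chord formula.
s = (y2 - y1) / (x2 - x1) = (6) / (13) mod 23 = 4
x3 = s^2 - x1 - x2 mod 23 = 4^2 - 3 - 16 = 20
y3 = s (x1 - x3) - y1 mod 23 = 4 * (3 - 20) - 8 = 16

P + Q = (20, 16)


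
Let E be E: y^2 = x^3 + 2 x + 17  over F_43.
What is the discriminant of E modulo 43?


4 a^3 + 27 b^2 = 4*2^3 + 27*17^2 = 32 + 7803 = 7835
Delta = -16 * (7835) = -125360
Delta mod 43 = 28

Delta = 28 (mod 43)


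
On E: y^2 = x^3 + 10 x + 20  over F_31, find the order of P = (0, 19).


Compute successive multiples of P until we hit O:
  1P = (0, 19)
  2P = (9, 8)
  3P = (30, 28)
  4P = (20, 6)
  5P = (27, 28)
  6P = (11, 29)
  7P = (28, 26)
  8P = (5, 3)
  ... (continuing to 18P)
  18P = O

ord(P) = 18


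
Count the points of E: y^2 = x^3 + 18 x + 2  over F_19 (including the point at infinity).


For each x in F_19, count y with y^2 = x^3 + 18 x + 2 mod 19:
  x = 3: RHS = 7, y in [8, 11]  -> 2 point(s)
  x = 4: RHS = 5, y in [9, 10]  -> 2 point(s)
  x = 9: RHS = 0, y in [0]  -> 1 point(s)
  x = 10: RHS = 4, y in [2, 17]  -> 2 point(s)
  x = 11: RHS = 11, y in [7, 12]  -> 2 point(s)
  x = 13: RHS = 1, y in [1, 18]  -> 2 point(s)
  x = 16: RHS = 16, y in [4, 15]  -> 2 point(s)
Affine points: 13. Add the point at infinity: total = 14.

#E(F_19) = 14


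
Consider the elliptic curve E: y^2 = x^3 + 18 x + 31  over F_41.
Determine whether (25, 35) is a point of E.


Check whether y^2 = x^3 + 18 x + 31 (mod 41) for (x, y) = (25, 35).
LHS: y^2 = 35^2 mod 41 = 36
RHS: x^3 + 18 x + 31 = 25^3 + 18*25 + 31 mod 41 = 34
LHS != RHS

No, not on the curve


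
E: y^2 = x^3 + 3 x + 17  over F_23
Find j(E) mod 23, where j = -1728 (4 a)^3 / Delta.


Delta = -16(4 a^3 + 27 b^2) mod 23 = 16
-1728 * (4 a)^3 = -1728 * (4*3)^3 mod 23 = 14
j = 14 * 16^(-1) mod 23 = 21

j = 21 (mod 23)


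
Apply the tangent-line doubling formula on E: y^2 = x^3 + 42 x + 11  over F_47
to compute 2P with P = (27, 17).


Doubling: s = (3 x1^2 + a) / (2 y1)
s = (3*27^2 + 42) / (2*17) mod 47 = 31
x3 = s^2 - 2 x1 mod 47 = 31^2 - 2*27 = 14
y3 = s (x1 - x3) - y1 mod 47 = 31 * (27 - 14) - 17 = 10

2P = (14, 10)


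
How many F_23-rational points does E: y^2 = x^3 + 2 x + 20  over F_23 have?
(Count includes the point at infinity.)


For each x in F_23, count y with y^2 = x^3 + 2 x + 20 mod 23:
  x = 1: RHS = 0, y in [0]  -> 1 point(s)
  x = 2: RHS = 9, y in [3, 20]  -> 2 point(s)
  x = 4: RHS = 0, y in [0]  -> 1 point(s)
  x = 6: RHS = 18, y in [8, 15]  -> 2 point(s)
  x = 7: RHS = 9, y in [3, 20]  -> 2 point(s)
  x = 9: RHS = 8, y in [10, 13]  -> 2 point(s)
  x = 11: RHS = 16, y in [4, 19]  -> 2 point(s)
  x = 12: RHS = 1, y in [1, 22]  -> 2 point(s)
  x = 13: RHS = 12, y in [9, 14]  -> 2 point(s)
  x = 14: RHS = 9, y in [3, 20]  -> 2 point(s)
  x = 16: RHS = 8, y in [10, 13]  -> 2 point(s)
  x = 18: RHS = 0, y in [0]  -> 1 point(s)
  x = 21: RHS = 8, y in [10, 13]  -> 2 point(s)
Affine points: 23. Add the point at infinity: total = 24.

#E(F_23) = 24
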